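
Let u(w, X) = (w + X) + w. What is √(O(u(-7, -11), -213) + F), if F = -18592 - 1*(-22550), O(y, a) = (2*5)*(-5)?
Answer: 2*√977 ≈ 62.514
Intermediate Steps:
u(w, X) = X + 2*w (u(w, X) = (X + w) + w = X + 2*w)
O(y, a) = -50 (O(y, a) = 10*(-5) = -50)
F = 3958 (F = -18592 + 22550 = 3958)
√(O(u(-7, -11), -213) + F) = √(-50 + 3958) = √3908 = 2*√977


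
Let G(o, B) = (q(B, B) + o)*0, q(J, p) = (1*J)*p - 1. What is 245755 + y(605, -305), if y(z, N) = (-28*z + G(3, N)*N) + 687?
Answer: 229502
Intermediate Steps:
q(J, p) = -1 + J*p (q(J, p) = J*p - 1 = -1 + J*p)
G(o, B) = 0 (G(o, B) = ((-1 + B*B) + o)*0 = ((-1 + B²) + o)*0 = (-1 + o + B²)*0 = 0)
y(z, N) = 687 - 28*z (y(z, N) = (-28*z + 0*N) + 687 = (-28*z + 0) + 687 = -28*z + 687 = 687 - 28*z)
245755 + y(605, -305) = 245755 + (687 - 28*605) = 245755 + (687 - 16940) = 245755 - 16253 = 229502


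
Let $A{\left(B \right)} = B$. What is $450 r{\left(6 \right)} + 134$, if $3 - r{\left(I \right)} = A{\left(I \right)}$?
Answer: $-1216$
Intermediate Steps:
$r{\left(I \right)} = 3 - I$
$450 r{\left(6 \right)} + 134 = 450 \left(3 - 6\right) + 134 = 450 \left(-3\right) + 134 = -1350 + 134 = -1216$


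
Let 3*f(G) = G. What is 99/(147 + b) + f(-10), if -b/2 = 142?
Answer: -1667/411 ≈ -4.0560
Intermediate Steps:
b = -284 (b = -2*142 = -284)
f(G) = G/3
99/(147 + b) + f(-10) = 99/(147 - 284) + (1/3)*(-10) = 99/(-137) - 10/3 = -1/137*99 - 10/3 = -99/137 - 10/3 = -1667/411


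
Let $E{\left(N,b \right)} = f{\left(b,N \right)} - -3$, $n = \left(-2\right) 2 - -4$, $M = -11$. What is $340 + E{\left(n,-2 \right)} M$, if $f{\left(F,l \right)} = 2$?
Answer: $285$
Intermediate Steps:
$n = 0$ ($n = -4 + 4 = 0$)
$E{\left(N,b \right)} = 5$ ($E{\left(N,b \right)} = 2 - -3 = 2 + 3 = 5$)
$340 + E{\left(n,-2 \right)} M = 340 + 5 \left(-11\right) = 340 - 55 = 285$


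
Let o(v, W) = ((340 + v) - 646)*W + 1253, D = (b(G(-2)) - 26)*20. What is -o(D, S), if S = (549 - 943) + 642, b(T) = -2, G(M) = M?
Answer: 213515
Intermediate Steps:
S = 248 (S = -394 + 642 = 248)
D = -560 (D = (-2 - 26)*20 = -28*20 = -560)
o(v, W) = 1253 + W*(-306 + v) (o(v, W) = (-306 + v)*W + 1253 = W*(-306 + v) + 1253 = 1253 + W*(-306 + v))
-o(D, S) = -(1253 - 306*248 + 248*(-560)) = -(1253 - 75888 - 138880) = -1*(-213515) = 213515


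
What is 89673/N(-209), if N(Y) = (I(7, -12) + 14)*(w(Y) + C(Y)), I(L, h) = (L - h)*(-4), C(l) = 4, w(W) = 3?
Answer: -89673/434 ≈ -206.62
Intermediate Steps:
I(L, h) = -4*L + 4*h
N(Y) = -434 (N(Y) = ((-4*7 + 4*(-12)) + 14)*(3 + 4) = ((-28 - 48) + 14)*7 = (-76 + 14)*7 = -62*7 = -434)
89673/N(-209) = 89673/(-434) = 89673*(-1/434) = -89673/434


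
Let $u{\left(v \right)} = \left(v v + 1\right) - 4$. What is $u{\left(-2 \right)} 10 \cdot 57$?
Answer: $570$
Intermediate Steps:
$u{\left(v \right)} = -3 + v^{2}$ ($u{\left(v \right)} = \left(v^{2} + 1\right) - 4 = \left(1 + v^{2}\right) - 4 = -3 + v^{2}$)
$u{\left(-2 \right)} 10 \cdot 57 = \left(-3 + \left(-2\right)^{2}\right) 10 \cdot 57 = \left(-3 + 4\right) 10 \cdot 57 = 1 \cdot 10 \cdot 57 = 10 \cdot 57 = 570$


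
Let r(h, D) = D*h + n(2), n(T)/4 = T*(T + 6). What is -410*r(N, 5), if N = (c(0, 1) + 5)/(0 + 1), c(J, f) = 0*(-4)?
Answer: -36490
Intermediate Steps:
c(J, f) = 0
N = 5 (N = (0 + 5)/(0 + 1) = 5/1 = 5*1 = 5)
n(T) = 4*T*(6 + T) (n(T) = 4*(T*(T + 6)) = 4*(T*(6 + T)) = 4*T*(6 + T))
r(h, D) = 64 + D*h (r(h, D) = D*h + 4*2*(6 + 2) = D*h + 4*2*8 = D*h + 64 = 64 + D*h)
-410*r(N, 5) = -410*(64 + 5*5) = -410*(64 + 25) = -410*89 = -36490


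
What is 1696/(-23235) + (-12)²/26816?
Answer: -2633381/38941860 ≈ -0.067623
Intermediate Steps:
1696/(-23235) + (-12)²/26816 = 1696*(-1/23235) + 144*(1/26816) = -1696/23235 + 9/1676 = -2633381/38941860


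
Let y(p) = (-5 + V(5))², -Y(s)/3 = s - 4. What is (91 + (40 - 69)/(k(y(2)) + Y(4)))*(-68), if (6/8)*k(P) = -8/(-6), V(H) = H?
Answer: -20315/4 ≈ -5078.8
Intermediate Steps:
Y(s) = 12 - 3*s (Y(s) = -3*(s - 4) = -3*(-4 + s) = 12 - 3*s)
y(p) = 0 (y(p) = (-5 + 5)² = 0² = 0)
k(P) = 16/9 (k(P) = 4*(-8/(-6))/3 = 4*(-8*(-⅙))/3 = (4/3)*(4/3) = 16/9)
(91 + (40 - 69)/(k(y(2)) + Y(4)))*(-68) = (91 + (40 - 69)/(16/9 + (12 - 3*4)))*(-68) = (91 - 29/(16/9 + (12 - 12)))*(-68) = (91 - 29/(16/9 + 0))*(-68) = (91 - 29/16/9)*(-68) = (91 - 29*9/16)*(-68) = (91 - 261/16)*(-68) = (1195/16)*(-68) = -20315/4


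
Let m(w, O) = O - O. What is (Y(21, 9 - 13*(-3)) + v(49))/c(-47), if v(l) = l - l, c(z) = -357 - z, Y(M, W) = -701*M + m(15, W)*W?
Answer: 14721/310 ≈ 47.487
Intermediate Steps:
m(w, O) = 0
Y(M, W) = -701*M (Y(M, W) = -701*M + 0*W = -701*M + 0 = -701*M)
v(l) = 0
(Y(21, 9 - 13*(-3)) + v(49))/c(-47) = (-701*21 + 0)/(-357 - 1*(-47)) = (-14721 + 0)/(-357 + 47) = -14721/(-310) = -14721*(-1/310) = 14721/310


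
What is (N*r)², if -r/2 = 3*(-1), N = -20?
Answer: 14400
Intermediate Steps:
r = 6 (r = -6*(-1) = -2*(-3) = 6)
(N*r)² = (-20*6)² = (-120)² = 14400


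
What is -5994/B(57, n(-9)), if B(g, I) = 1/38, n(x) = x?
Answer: -227772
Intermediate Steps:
B(g, I) = 1/38
-5994/B(57, n(-9)) = -5994/1/38 = -5994*38 = -227772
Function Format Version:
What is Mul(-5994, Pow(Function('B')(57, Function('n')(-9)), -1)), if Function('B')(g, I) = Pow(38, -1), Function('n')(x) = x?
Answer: -227772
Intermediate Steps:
Function('B')(g, I) = Rational(1, 38)
Mul(-5994, Pow(Function('B')(57, Function('n')(-9)), -1)) = Mul(-5994, Pow(Rational(1, 38), -1)) = Mul(-5994, 38) = -227772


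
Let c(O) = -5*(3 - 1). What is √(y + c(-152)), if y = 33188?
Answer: √33178 ≈ 182.15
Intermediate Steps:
c(O) = -10 (c(O) = -5*2 = -10)
√(y + c(-152)) = √(33188 - 10) = √33178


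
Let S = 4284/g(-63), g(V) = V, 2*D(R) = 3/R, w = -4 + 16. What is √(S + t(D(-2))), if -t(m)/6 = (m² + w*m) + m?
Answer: I*√206/4 ≈ 3.5882*I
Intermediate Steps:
w = 12
D(R) = 3/(2*R) (D(R) = (3/R)/2 = 3/(2*R))
t(m) = -78*m - 6*m² (t(m) = -6*((m² + 12*m) + m) = -6*(m² + 13*m) = -78*m - 6*m²)
S = -68 (S = 4284/(-63) = 4284*(-1/63) = -68)
√(S + t(D(-2))) = √(-68 - 6*(3/2)/(-2)*(13 + (3/2)/(-2))) = √(-68 - 6*(3/2)*(-½)*(13 + (3/2)*(-½))) = √(-68 - 6*(-¾)*(13 - ¾)) = √(-68 - 6*(-¾)*49/4) = √(-68 + 441/8) = √(-103/8) = I*√206/4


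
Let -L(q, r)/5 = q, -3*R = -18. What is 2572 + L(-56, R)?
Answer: 2852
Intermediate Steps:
R = 6 (R = -1/3*(-18) = 6)
L(q, r) = -5*q
2572 + L(-56, R) = 2572 - 5*(-56) = 2572 + 280 = 2852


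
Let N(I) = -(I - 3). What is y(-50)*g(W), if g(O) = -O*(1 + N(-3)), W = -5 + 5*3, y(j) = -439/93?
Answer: 30730/93 ≈ 330.43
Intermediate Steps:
y(j) = -439/93 (y(j) = -439*1/93 = -439/93)
W = 10 (W = -5 + 15 = 10)
N(I) = 3 - I (N(I) = -(-3 + I) = 3 - I)
g(O) = -7*O (g(O) = -O*(1 + (3 - 1*(-3))) = -O*(1 + (3 + 3)) = -O*(1 + 6) = -O*7 = -7*O)
y(-50)*g(W) = -(-3073)*10/93 = -439/93*(-70) = 30730/93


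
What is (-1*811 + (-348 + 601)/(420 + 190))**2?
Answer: 244487724849/372100 ≈ 6.5705e+5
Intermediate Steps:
(-1*811 + (-348 + 601)/(420 + 190))**2 = (-811 + 253/610)**2 = (-494457/610)**2 = 244487724849/372100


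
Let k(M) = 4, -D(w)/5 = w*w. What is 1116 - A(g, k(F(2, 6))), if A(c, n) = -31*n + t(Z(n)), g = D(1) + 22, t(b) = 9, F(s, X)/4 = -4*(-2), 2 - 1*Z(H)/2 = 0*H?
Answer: 1231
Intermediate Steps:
Z(H) = 4 (Z(H) = 4 - 0*H = 4 - 2*0 = 4 + 0 = 4)
D(w) = -5*w**2 (D(w) = -5*w*w = -5*w**2)
F(s, X) = 32 (F(s, X) = 4*(-4*(-2)) = 4*8 = 32)
g = 17 (g = -5*1**2 + 22 = -5*1 + 22 = -5 + 22 = 17)
A(c, n) = 9 - 31*n (A(c, n) = -31*n + 9 = 9 - 31*n)
1116 - A(g, k(F(2, 6))) = 1116 - (9 - 31*4) = 1116 - (9 - 124) = 1116 - 1*(-115) = 1116 + 115 = 1231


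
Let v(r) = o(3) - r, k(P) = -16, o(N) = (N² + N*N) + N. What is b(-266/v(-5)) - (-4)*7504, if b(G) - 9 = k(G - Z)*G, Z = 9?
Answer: 392453/13 ≈ 30189.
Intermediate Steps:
o(N) = N + 2*N² (o(N) = (N² + N²) + N = 2*N² + N = N + 2*N²)
v(r) = 21 - r (v(r) = 3*(1 + 2*3) - r = 3*(1 + 6) - r = 3*7 - r = 21 - r)
b(G) = 9 - 16*G
b(-266/v(-5)) - (-4)*7504 = (9 - (-4256)/(21 - 1*(-5))) - (-4)*7504 = (9 - (-4256)/(21 + 5)) - 1*(-30016) = (9 - (-4256)/26) + 30016 = (9 - 16*(-133/13)) + 30016 = (9 + 2128/13) + 30016 = 2245/13 + 30016 = 392453/13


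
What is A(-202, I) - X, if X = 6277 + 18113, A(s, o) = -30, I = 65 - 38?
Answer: -24420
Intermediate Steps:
I = 27
X = 24390
A(-202, I) - X = -30 - 1*24390 = -30 - 24390 = -24420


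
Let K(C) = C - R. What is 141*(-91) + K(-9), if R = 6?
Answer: -12846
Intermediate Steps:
K(C) = -6 + C (K(C) = C - 1*6 = C - 6 = -6 + C)
141*(-91) + K(-9) = 141*(-91) + (-6 - 9) = -12831 - 15 = -12846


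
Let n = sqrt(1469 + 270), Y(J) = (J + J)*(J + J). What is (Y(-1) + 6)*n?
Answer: 10*sqrt(1739) ≈ 417.01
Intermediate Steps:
Y(J) = 4*J**2 (Y(J) = (2*J)*(2*J) = 4*J**2)
n = sqrt(1739) ≈ 41.701
(Y(-1) + 6)*n = (4*(-1)**2 + 6)*sqrt(1739) = (4*1 + 6)*sqrt(1739) = (4 + 6)*sqrt(1739) = 10*sqrt(1739)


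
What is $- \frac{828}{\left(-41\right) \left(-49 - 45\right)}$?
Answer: $- \frac{414}{1927} \approx -0.21484$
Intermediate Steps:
$- \frac{828}{\left(-41\right) \left(-49 - 45\right)} = - \frac{828}{\left(-41\right) \left(-94\right)} = - \frac{828}{3854} = \left(-828\right) \frac{1}{3854} = - \frac{414}{1927}$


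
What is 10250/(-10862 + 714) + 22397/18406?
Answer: 4827907/23348011 ≈ 0.20678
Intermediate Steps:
10250/(-10862 + 714) + 22397/18406 = 10250/(-10148) + 22397*(1/18406) = 10250*(-1/10148) + 22397/18406 = -5125/5074 + 22397/18406 = 4827907/23348011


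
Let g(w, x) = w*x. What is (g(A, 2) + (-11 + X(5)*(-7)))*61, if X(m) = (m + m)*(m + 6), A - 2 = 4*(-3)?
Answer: -48861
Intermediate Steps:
A = -10 (A = 2 + 4*(-3) = 2 - 12 = -10)
X(m) = 2*m*(6 + m) (X(m) = (2*m)*(6 + m) = 2*m*(6 + m))
(g(A, 2) + (-11 + X(5)*(-7)))*61 = (-10*2 + (-11 + (2*5*(6 + 5))*(-7)))*61 = (-20 + (-11 + (2*5*11)*(-7)))*61 = (-20 + (-11 + 110*(-7)))*61 = (-20 + (-11 - 770))*61 = (-20 - 781)*61 = -801*61 = -48861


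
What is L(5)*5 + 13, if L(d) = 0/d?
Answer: 13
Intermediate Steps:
L(d) = 0
L(5)*5 + 13 = 0*5 + 13 = 0 + 13 = 13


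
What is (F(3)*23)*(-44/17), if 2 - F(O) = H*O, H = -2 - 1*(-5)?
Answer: 7084/17 ≈ 416.71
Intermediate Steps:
H = 3 (H = -2 + 5 = 3)
F(O) = 2 - 3*O
(F(3)*23)*(-44/17) = ((2 - 3*3)*23)*(-44/17) = ((2 - 9)*23)*(-44*1/17) = -7*23*(-44/17) = -161*(-44/17) = 7084/17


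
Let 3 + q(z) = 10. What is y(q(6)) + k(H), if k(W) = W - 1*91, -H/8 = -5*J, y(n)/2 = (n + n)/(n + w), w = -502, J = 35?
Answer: 647927/495 ≈ 1308.9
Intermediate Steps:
q(z) = 7 (q(z) = -3 + 10 = 7)
y(n) = 4*n/(-502 + n) (y(n) = 2*((n + n)/(n - 502)) = 2*((2*n)/(-502 + n)) = 2*(2*n/(-502 + n)) = 4*n/(-502 + n))
H = 1400 (H = -(-40)*35 = -8*(-175) = 1400)
k(W) = -91 + W (k(W) = W - 91 = -91 + W)
y(q(6)) + k(H) = 4*7/(-502 + 7) + (-91 + 1400) = 4*7/(-495) + 1309 = 4*7*(-1/495) + 1309 = -28/495 + 1309 = 647927/495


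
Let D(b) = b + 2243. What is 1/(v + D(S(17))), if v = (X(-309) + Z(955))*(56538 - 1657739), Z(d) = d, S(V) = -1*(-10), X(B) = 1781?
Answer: -1/4380883683 ≈ -2.2826e-10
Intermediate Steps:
S(V) = 10
v = -4380885936 (v = (1781 + 955)*(56538 - 1657739) = 2736*(-1601201) = -4380885936)
D(b) = 2243 + b
1/(v + D(S(17))) = 1/(-4380885936 + (2243 + 10)) = 1/(-4380885936 + 2253) = 1/(-4380883683) = -1/4380883683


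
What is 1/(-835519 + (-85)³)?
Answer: -1/1449644 ≈ -6.8982e-7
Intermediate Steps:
1/(-835519 + (-85)³) = 1/(-835519 - 614125) = 1/(-1449644) = -1/1449644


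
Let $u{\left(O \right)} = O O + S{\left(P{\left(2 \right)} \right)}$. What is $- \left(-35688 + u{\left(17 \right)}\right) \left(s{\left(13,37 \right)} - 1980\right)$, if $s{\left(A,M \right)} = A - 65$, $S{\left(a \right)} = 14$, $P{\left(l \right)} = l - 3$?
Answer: $-71902320$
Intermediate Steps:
$P{\left(l \right)} = -3 + l$
$s{\left(A,M \right)} = -65 + A$
$u{\left(O \right)} = 14 + O^{2}$ ($u{\left(O \right)} = O O + 14 = O^{2} + 14 = 14 + O^{2}$)
$- \left(-35688 + u{\left(17 \right)}\right) \left(s{\left(13,37 \right)} - 1980\right) = - \left(-35688 + \left(14 + 17^{2}\right)\right) \left(\left(-65 + 13\right) - 1980\right) = - \left(-35688 + \left(14 + 289\right)\right) \left(-52 - 1980\right) = - \left(-35688 + 303\right) \left(-2032\right) = - \left(-35385\right) \left(-2032\right) = \left(-1\right) 71902320 = -71902320$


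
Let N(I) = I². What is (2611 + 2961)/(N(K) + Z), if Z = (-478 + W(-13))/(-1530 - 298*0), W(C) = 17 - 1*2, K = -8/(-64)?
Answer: 272805120/15581 ≈ 17509.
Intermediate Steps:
K = ⅛ (K = -8*(-1/64) = ⅛ ≈ 0.12500)
W(C) = 15 (W(C) = 17 - 2 = 15)
Z = 463/1530 (Z = (-478 + 15)/(-1530 - 298*0) = -463/(-1530 + 0) = -463/(-1530) = -463*(-1/1530) = 463/1530 ≈ 0.30261)
(2611 + 2961)/(N(K) + Z) = (2611 + 2961)/((⅛)² + 463/1530) = 5572/(1/64 + 463/1530) = 5572/(15581/48960) = 5572*(48960/15581) = 272805120/15581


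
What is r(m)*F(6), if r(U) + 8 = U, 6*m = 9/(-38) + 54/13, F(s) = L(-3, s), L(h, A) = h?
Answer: 21777/988 ≈ 22.042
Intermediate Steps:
F(s) = -3
m = 645/988 (m = (9/(-38) + 54/13)/6 = (9*(-1/38) + 54*(1/13))/6 = (-9/38 + 54/13)/6 = (1/6)*(1935/494) = 645/988 ≈ 0.65283)
r(U) = -8 + U
r(m)*F(6) = (-8 + 645/988)*(-3) = -7259/988*(-3) = 21777/988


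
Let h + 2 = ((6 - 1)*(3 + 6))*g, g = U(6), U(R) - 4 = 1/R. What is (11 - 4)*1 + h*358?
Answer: 66416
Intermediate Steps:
U(R) = 4 + 1/R
g = 25/6 (g = 4 + 1/6 = 4 + ⅙ = 25/6 ≈ 4.1667)
h = 371/2 (h = -2 + ((6 - 1)*(3 + 6))*(25/6) = -2 + (5*9)*(25/6) = -2 + 45*(25/6) = -2 + 375/2 = 371/2 ≈ 185.50)
(11 - 4)*1 + h*358 = (11 - 4)*1 + (371/2)*358 = 7*1 + 66409 = 7 + 66409 = 66416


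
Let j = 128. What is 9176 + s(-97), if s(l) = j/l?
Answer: 889944/97 ≈ 9174.7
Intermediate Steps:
s(l) = 128/l
9176 + s(-97) = 9176 + 128/(-97) = 9176 + 128*(-1/97) = 9176 - 128/97 = 889944/97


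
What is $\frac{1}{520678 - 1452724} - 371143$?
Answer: $- \frac{345922348579}{932046} \approx -3.7114 \cdot 10^{5}$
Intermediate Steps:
$\frac{1}{520678 - 1452724} - 371143 = \frac{1}{-932046} - 371143 = - \frac{1}{932046} - 371143 = - \frac{345922348579}{932046}$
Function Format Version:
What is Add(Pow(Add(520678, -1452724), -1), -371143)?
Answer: Rational(-345922348579, 932046) ≈ -3.7114e+5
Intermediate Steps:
Add(Pow(Add(520678, -1452724), -1), -371143) = Add(Pow(-932046, -1), -371143) = Add(Rational(-1, 932046), -371143) = Rational(-345922348579, 932046)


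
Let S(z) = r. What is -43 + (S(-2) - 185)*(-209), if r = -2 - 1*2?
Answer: 39458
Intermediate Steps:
r = -4 (r = -2 - 2 = -4)
S(z) = -4
-43 + (S(-2) - 185)*(-209) = -43 + (-4 - 185)*(-209) = -43 - 189*(-209) = -43 + 39501 = 39458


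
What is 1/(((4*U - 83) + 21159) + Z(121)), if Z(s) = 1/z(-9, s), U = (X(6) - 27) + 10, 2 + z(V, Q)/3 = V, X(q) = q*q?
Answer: 33/698015 ≈ 4.7277e-5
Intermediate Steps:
X(q) = q²
z(V, Q) = -6 + 3*V
U = 19 (U = (6² - 27) + 10 = (36 - 27) + 10 = 9 + 10 = 19)
Z(s) = -1/33 (Z(s) = 1/(-6 + 3*(-9)) = 1/(-6 - 27) = 1/(-33) = -1/33)
1/(((4*U - 83) + 21159) + Z(121)) = 1/(((4*19 - 83) + 21159) - 1/33) = 1/(((76 - 83) + 21159) - 1/33) = 1/((-7 + 21159) - 1/33) = 1/(21152 - 1/33) = 1/(698015/33) = 33/698015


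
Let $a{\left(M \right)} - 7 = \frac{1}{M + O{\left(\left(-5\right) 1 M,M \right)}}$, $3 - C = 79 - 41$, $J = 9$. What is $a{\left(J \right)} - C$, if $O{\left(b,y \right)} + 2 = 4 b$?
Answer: $\frac{7265}{173} \approx 41.994$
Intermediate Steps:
$O{\left(b,y \right)} = -2 + 4 b$
$C = -35$ ($C = 3 - \left(79 - 41\right) = 3 - 38 = -35$)
$a{\left(M \right)} = 7 + \frac{1}{-2 - 19 M}$ ($a{\left(M \right)} = 7 + \frac{1}{M + \left(-2 + 4 \left(-5\right) 1 M\right)} = 7 + \frac{1}{M + \left(-2 + 4 \left(- 5 M\right)\right)} = 7 + \frac{1}{M - \left(2 + 20 M\right)} = 7 + \frac{1}{-2 - 19 M}$)
$a{\left(J \right)} - C = \frac{13 + 133 \cdot 9}{2 + 19 \cdot 9} - -35 = \frac{13 + 1197}{2 + 171} + 35 = \frac{1}{173} \cdot 1210 + 35 = \frac{1210}{173} + 35 = \frac{7265}{173}$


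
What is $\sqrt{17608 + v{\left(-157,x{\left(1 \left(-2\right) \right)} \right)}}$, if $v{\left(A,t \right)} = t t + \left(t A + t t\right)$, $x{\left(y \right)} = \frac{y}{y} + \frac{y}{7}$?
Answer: $\frac{\sqrt{857347}}{7} \approx 132.28$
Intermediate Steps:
$x{\left(y \right)} = 1 + \frac{y}{7}$ ($x{\left(y \right)} = 1 + y \frac{1}{7} = 1 + \frac{y}{7}$)
$v{\left(A,t \right)} = 2 t^{2} + A t$ ($v{\left(A,t \right)} = t^{2} + \left(A t + t^{2}\right) = t^{2} + \left(t^{2} + A t\right) = 2 t^{2} + A t$)
$\sqrt{17608 + v{\left(-157,x{\left(1 \left(-2\right) \right)} \right)}} = \sqrt{17608 + \left(1 + \frac{1 \left(-2\right)}{7}\right) \left(-157 + 2 \left(1 + \frac{1 \left(-2\right)}{7}\right)\right)} = \sqrt{17608 + \left(1 + \frac{1}{7} \left(-2\right)\right) \left(-157 + 2 \left(1 + \frac{1}{7} \left(-2\right)\right)\right)} = \sqrt{17608 + \left(1 - \frac{2}{7}\right) \left(-157 + 2 \left(1 - \frac{2}{7}\right)\right)} = \sqrt{17608 + \frac{5 \left(-157 + 2 \cdot \frac{5}{7}\right)}{7}} = \sqrt{17608 + \frac{5 \left(-157 + \frac{10}{7}\right)}{7}} = \sqrt{17608 + \frac{5}{7} \left(- \frac{1089}{7}\right)} = \sqrt{17608 - \frac{5445}{49}} = \sqrt{\frac{857347}{49}} = \frac{\sqrt{857347}}{7}$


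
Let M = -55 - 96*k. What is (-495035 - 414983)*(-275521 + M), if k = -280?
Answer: 226317836528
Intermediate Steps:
M = 26825 (M = -55 - 96*(-280) = -55 + 26880 = 26825)
(-495035 - 414983)*(-275521 + M) = (-495035 - 414983)*(-275521 + 26825) = -910018*(-248696) = 226317836528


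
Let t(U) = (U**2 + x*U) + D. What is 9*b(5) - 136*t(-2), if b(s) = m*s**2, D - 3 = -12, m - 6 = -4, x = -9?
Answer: -1318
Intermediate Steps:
m = 2 (m = 6 - 4 = 2)
D = -9 (D = 3 - 12 = -9)
t(U) = -9 + U**2 - 9*U (t(U) = (U**2 - 9*U) - 9 = -9 + U**2 - 9*U)
b(s) = 2*s**2
9*b(5) - 136*t(-2) = 9*(2*5**2) - 136*(-9 + (-2)**2 - 9*(-2)) = 9*(2*25) - 136*(-9 + 4 + 18) = 9*50 - 136*13 = 450 - 1768 = -1318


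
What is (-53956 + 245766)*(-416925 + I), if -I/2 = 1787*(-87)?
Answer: -20329366470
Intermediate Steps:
I = 310938 (I = -3574*(-87) = -2*(-155469) = 310938)
(-53956 + 245766)*(-416925 + I) = (-53956 + 245766)*(-416925 + 310938) = 191810*(-105987) = -20329366470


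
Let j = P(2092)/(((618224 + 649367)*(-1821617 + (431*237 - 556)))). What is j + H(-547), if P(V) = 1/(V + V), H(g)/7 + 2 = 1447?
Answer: 92272379817922864559/9122331173299344 ≈ 10115.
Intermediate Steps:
H(g) = 10115 (H(g) = -14 + 7*1447 = -14 + 10129 = 10115)
P(V) = 1/(2*V)
j = -1/9122331173299344 (j = ((1/2)/2092)/(((618224 + 649367)*(-1821617 + (431*237 - 556)))) = ((1/2)*(1/2092))/((1267591*(-1821617 + (102147 - 556)))) = 1/(4184*((1267591*(-1821617 + 101591)))) = 1/(4184*((1267591*(-1720026)))) = (1/4184)/(-2180289477366) = (1/4184)*(-1/2180289477366) = -1/9122331173299344 ≈ -1.0962e-16)
j + H(-547) = -1/9122331173299344 + 10115 = 92272379817922864559/9122331173299344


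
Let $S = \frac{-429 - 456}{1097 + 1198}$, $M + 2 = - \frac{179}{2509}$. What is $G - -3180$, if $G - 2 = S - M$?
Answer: $\frac{1222143724}{383877} \approx 3183.7$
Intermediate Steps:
$M = - \frac{5197}{2509}$ ($M = -2 - \frac{179}{2509} = - \frac{5197}{2509} \approx -2.0713$)
$S = - \frac{59}{153}$ ($S = - \frac{885}{2295} = \left(-885\right) \frac{1}{2295} = - \frac{59}{153} \approx -0.38562$)
$G = \frac{1414864}{383877}$ ($G = 2 - - \frac{647110}{383877} = 2 + \left(- \frac{59}{153} + \frac{5197}{2509}\right) = 2 + \frac{647110}{383877} = \frac{1414864}{383877} \approx 3.6857$)
$G - -3180 = \frac{1414864}{383877} - -3180 = \frac{1414864}{383877} + 3180 = \frac{1222143724}{383877}$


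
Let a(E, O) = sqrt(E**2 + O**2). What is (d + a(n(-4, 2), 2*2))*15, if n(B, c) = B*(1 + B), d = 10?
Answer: 150 + 60*sqrt(10) ≈ 339.74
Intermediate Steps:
(d + a(n(-4, 2), 2*2))*15 = (10 + sqrt((-4*(1 - 4))**2 + (2*2)**2))*15 = (10 + sqrt((-4*(-3))**2 + 4**2))*15 = (10 + sqrt(12**2 + 16))*15 = (10 + sqrt(144 + 16))*15 = (10 + sqrt(160))*15 = (10 + 4*sqrt(10))*15 = 150 + 60*sqrt(10)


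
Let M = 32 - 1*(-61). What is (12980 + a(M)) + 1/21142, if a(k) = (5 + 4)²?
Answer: 276135663/21142 ≈ 13061.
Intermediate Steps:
M = 93 (M = 32 + 61 = 93)
a(k) = 81 (a(k) = 9² = 81)
(12980 + a(M)) + 1/21142 = (12980 + 81) + 1/21142 = 13061 + 1/21142 = 276135663/21142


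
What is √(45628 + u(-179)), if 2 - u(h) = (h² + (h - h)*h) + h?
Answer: 2*√3442 ≈ 117.34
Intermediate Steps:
u(h) = 2 - h - h² (u(h) = 2 - ((h² + (h - h)*h) + h) = 2 - ((h² + 0*h) + h) = 2 - ((h² + 0) + h) = 2 - (h² + h) = 2 - (h + h²) = 2 + (-h - h²) = 2 - h - h²)
√(45628 + u(-179)) = √(45628 + (2 - 1*(-179) - 1*(-179)²)) = √(45628 + (2 + 179 - 1*32041)) = √(45628 + (2 + 179 - 32041)) = √(45628 - 31860) = √13768 = 2*√3442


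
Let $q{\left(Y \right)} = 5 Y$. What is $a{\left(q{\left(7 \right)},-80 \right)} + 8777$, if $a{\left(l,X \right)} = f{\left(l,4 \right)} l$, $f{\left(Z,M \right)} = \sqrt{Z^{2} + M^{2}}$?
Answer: $8777 + 35 \sqrt{1241} \approx 10010.0$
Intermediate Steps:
$f{\left(Z,M \right)} = \sqrt{M^{2} + Z^{2}}$
$a{\left(l,X \right)} = l \sqrt{16 + l^{2}}$ ($a{\left(l,X \right)} = \sqrt{4^{2} + l^{2}} l = \sqrt{16 + l^{2}} l = l \sqrt{16 + l^{2}}$)
$a{\left(q{\left(7 \right)},-80 \right)} + 8777 = 5 \cdot 7 \sqrt{16 + \left(5 \cdot 7\right)^{2}} + 8777 = 35 \sqrt{16 + 35^{2}} + 8777 = 35 \sqrt{16 + 1225} + 8777 = 35 \sqrt{1241} + 8777 = 8777 + 35 \sqrt{1241}$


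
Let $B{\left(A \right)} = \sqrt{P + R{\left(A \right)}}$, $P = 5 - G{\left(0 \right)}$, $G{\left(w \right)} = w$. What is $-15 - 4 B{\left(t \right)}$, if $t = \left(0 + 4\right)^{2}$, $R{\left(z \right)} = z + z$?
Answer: $-15 - 4 \sqrt{37} \approx -39.331$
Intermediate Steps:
$R{\left(z \right)} = 2 z$
$t = 16$ ($t = 4^{2} = 16$)
$P = 5$ ($P = 5 - 0 = 5 + 0 = 5$)
$B{\left(A \right)} = \sqrt{5 + 2 A}$
$-15 - 4 B{\left(t \right)} = -15 - 4 \sqrt{5 + 2 \cdot 16} = -15 - 4 \sqrt{5 + 32} = -15 - 4 \sqrt{37}$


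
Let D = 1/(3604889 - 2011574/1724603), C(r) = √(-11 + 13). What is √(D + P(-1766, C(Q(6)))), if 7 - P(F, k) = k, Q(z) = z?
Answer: √(270557666142904198659790622 - 38651093631578100751035049*√2)/6217000372493 ≈ 2.3634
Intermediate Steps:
C(r) = √2
P(F, k) = 7 - k
D = 1724603/6217000372493 (D = 1/(3604889 - 2011574*1/1724603) = 1/(3604889 - 2011574/1724603) = 1/(6217000372493/1724603) = 1724603/6217000372493 ≈ 2.7740e-7)
√(D + P(-1766, C(Q(6)))) = √(1724603/6217000372493 + (7 - √2)) = √(43519004332054/6217000372493 - √2)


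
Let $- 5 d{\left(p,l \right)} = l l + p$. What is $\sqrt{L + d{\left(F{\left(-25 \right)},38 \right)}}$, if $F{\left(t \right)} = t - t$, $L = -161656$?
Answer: $\frac{2 i \sqrt{1012155}}{5} \approx 402.42 i$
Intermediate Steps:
$F{\left(t \right)} = 0$
$d{\left(p,l \right)} = - \frac{p}{5} - \frac{l^{2}}{5}$ ($d{\left(p,l \right)} = - \frac{l l + p}{5} = - \frac{l^{2} + p}{5} = - \frac{p + l^{2}}{5} = - \frac{p}{5} - \frac{l^{2}}{5}$)
$\sqrt{L + d{\left(F{\left(-25 \right)},38 \right)}} = \sqrt{-161656 - \frac{38^{2}}{5}} = \sqrt{-161656 + \left(0 - \frac{1444}{5}\right)} = \sqrt{-161656 - \frac{1444}{5}} = \sqrt{- \frac{809724}{5}} = \frac{2 i \sqrt{1012155}}{5}$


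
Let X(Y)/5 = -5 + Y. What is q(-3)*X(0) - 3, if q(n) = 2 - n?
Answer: -128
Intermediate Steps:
X(Y) = -25 + 5*Y (X(Y) = 5*(-5 + Y) = -25 + 5*Y)
q(-3)*X(0) - 3 = (2 - 1*(-3))*(-25 + 5*0) - 3 = (2 + 3)*(-25 + 0) - 3 = 5*(-25) - 3 = -125 - 3 = -128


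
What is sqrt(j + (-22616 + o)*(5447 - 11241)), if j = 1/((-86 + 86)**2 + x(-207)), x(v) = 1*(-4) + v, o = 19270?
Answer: sqrt(863116338993)/211 ≈ 4403.0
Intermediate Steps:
x(v) = -4 + v
j = -1/211 (j = 1/((-86 + 86)**2 + (-4 - 207)) = 1/(0**2 - 211) = 1/(0 - 211) = 1/(-211) = -1/211 ≈ -0.0047393)
sqrt(j + (-22616 + o)*(5447 - 11241)) = sqrt(-1/211 + (-22616 + 19270)*(5447 - 11241)) = sqrt(-1/211 - 3346*(-5794)) = sqrt(-1/211 + 19386724) = sqrt(4090598763/211) = sqrt(863116338993)/211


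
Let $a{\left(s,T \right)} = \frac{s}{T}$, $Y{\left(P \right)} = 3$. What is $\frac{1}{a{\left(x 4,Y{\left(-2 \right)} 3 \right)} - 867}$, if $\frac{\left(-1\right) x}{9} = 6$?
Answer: $- \frac{1}{891} \approx -0.0011223$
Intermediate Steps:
$x = -54$ ($x = \left(-9\right) 6 = -54$)
$\frac{1}{a{\left(x 4,Y{\left(-2 \right)} 3 \right)} - 867} = \frac{1}{\frac{\left(-54\right) 4}{3 \cdot 3} - 867} = \frac{1}{- \frac{216}{9} - 867} = \frac{1}{\left(-216\right) \frac{1}{9} - 867} = \frac{1}{-24 - 867} = \frac{1}{-891} = - \frac{1}{891}$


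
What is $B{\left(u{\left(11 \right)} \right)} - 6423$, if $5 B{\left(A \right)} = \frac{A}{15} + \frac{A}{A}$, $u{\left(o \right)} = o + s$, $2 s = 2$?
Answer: $- \frac{160566}{25} \approx -6422.6$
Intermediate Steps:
$s = 1$ ($s = \frac{1}{2} \cdot 2 = 1$)
$u{\left(o \right)} = 1 + o$ ($u{\left(o \right)} = o + 1 = 1 + o$)
$B{\left(A \right)} = \frac{1}{5} + \frac{A}{75}$ ($B{\left(A \right)} = \frac{\frac{A}{15} + \frac{A}{A}}{5} = \frac{A \frac{1}{15} + 1}{5} = \frac{\frac{A}{15} + 1}{5} = \frac{1 + \frac{A}{15}}{5} = \frac{1}{5} + \frac{A}{75}$)
$B{\left(u{\left(11 \right)} \right)} - 6423 = \left(\frac{1}{5} + \frac{1 + 11}{75}\right) - 6423 = \left(\frac{1}{5} + \frac{1}{75} \cdot 12\right) - 6423 = \left(\frac{1}{5} + \frac{4}{25}\right) - 6423 = \frac{9}{25} - 6423 = - \frac{160566}{25}$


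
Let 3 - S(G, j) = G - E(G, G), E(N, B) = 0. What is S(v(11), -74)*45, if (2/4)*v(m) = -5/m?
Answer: 1935/11 ≈ 175.91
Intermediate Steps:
v(m) = -10/m (v(m) = 2*(-5/m) = -10/m)
S(G, j) = 3 - G (S(G, j) = 3 - (G - 1*0) = 3 - (G + 0) = 3 - G)
S(v(11), -74)*45 = (3 - (-10)/11)*45 = (3 - 1*(-10/11))*45 = (3 + 10/11)*45 = (43/11)*45 = 1935/11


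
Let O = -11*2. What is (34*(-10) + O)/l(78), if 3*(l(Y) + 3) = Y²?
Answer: -362/2025 ≈ -0.17877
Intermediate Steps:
l(Y) = -3 + Y²/3
O = -22
(34*(-10) + O)/l(78) = (34*(-10) - 22)/(-3 + (⅓)*78²) = (-340 - 22)/(-3 + (⅓)*6084) = -362/(-3 + 2028) = -362/2025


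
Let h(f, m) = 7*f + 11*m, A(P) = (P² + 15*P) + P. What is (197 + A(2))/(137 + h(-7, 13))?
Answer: 233/231 ≈ 1.0087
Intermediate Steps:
A(P) = P² + 16*P
(197 + A(2))/(137 + h(-7, 13)) = (197 + 2*(16 + 2))/(137 + (7*(-7) + 11*13)) = (197 + 2*18)/(137 + (-49 + 143)) = (197 + 36)/(137 + 94) = 233/231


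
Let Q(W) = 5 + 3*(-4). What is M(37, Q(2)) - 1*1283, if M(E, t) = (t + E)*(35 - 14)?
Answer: -653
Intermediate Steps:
Q(W) = -7 (Q(W) = 5 - 12 = -7)
M(E, t) = 21*E + 21*t (M(E, t) = (E + t)*21 = 21*E + 21*t)
M(37, Q(2)) - 1*1283 = (21*37 + 21*(-7)) - 1*1283 = (777 - 147) - 1283 = 630 - 1283 = -653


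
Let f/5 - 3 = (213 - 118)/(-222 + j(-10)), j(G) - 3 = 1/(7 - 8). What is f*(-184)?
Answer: -25990/11 ≈ -2362.7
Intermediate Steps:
j(G) = 2 (j(G) = 3 + 1/(7 - 8) = 3 + 1/(-1) = 3 - 1 = 2)
f = 565/44 (f = 15 + 5*((213 - 118)/(-222 + 2)) = 15 + 5*(95/(-220)) = 15 + 5*(95*(-1/220)) = 15 + 5*(-19/44) = 15 - 95/44 = 565/44 ≈ 12.841)
f*(-184) = (565/44)*(-184) = -25990/11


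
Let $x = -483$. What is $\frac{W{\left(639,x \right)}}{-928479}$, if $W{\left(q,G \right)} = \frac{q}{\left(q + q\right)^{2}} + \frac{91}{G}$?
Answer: $\frac{11053}{54583423452} \approx 2.025 \cdot 10^{-7}$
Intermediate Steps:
$W{\left(q,G \right)} = \frac{91}{G} + \frac{1}{4 q}$ ($W{\left(q,G \right)} = \frac{q}{\left(2 q\right)^{2}} + \frac{91}{G} = \frac{q}{4 q^{2}} + \frac{91}{G} = q \frac{1}{4 q^{2}} + \frac{91}{G} = \frac{1}{4 q} + \frac{91}{G} = \frac{91}{G} + \frac{1}{4 q}$)
$\frac{W{\left(639,x \right)}}{-928479} = \frac{\frac{91}{-483} + \frac{1}{4 \cdot 639}}{-928479} = \left(91 \left(- \frac{1}{483}\right) + \frac{1}{4} \cdot \frac{1}{639}\right) \left(- \frac{1}{928479}\right) = \left(- \frac{13}{69} + \frac{1}{2556}\right) \left(- \frac{1}{928479}\right) = \left(- \frac{11053}{58788}\right) \left(- \frac{1}{928479}\right) = \frac{11053}{54583423452}$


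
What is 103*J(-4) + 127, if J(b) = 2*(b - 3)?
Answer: -1315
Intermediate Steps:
J(b) = -6 + 2*b (J(b) = 2*(-3 + b) = -6 + 2*b)
103*J(-4) + 127 = 103*(-6 + 2*(-4)) + 127 = 103*(-6 - 8) + 127 = 103*(-14) + 127 = -1442 + 127 = -1315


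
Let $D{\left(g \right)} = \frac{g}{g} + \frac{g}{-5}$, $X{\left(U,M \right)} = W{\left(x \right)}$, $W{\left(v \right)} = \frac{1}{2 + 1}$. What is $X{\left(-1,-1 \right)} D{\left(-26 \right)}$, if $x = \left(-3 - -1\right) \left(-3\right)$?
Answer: $\frac{31}{15} \approx 2.0667$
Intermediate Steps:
$x = 6$ ($x = \left(-3 + 1\right) \left(-3\right) = \left(-2\right) \left(-3\right) = 6$)
$W{\left(v \right)} = \frac{1}{3}$
$X{\left(U,M \right)} = \frac{1}{3}$
$D{\left(g \right)} = 1 - \frac{g}{5}$ ($D{\left(g \right)} = 1 + g \left(- \frac{1}{5}\right) = 1 - \frac{g}{5}$)
$X{\left(-1,-1 \right)} D{\left(-26 \right)} = \frac{1 - - \frac{26}{5}}{3} = \frac{1 + \frac{26}{5}}{3} = \frac{1}{3} \cdot \frac{31}{5} = \frac{31}{15}$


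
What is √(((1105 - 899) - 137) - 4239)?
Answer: I*√4170 ≈ 64.576*I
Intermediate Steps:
√(((1105 - 899) - 137) - 4239) = √((206 - 137) - 4239) = √(69 - 4239) = √(-4170) = I*√4170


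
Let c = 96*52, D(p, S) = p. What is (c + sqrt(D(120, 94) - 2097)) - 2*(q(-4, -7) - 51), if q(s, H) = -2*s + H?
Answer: 5092 + I*sqrt(1977) ≈ 5092.0 + 44.463*I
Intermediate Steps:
q(s, H) = H - 2*s
c = 4992
(c + sqrt(D(120, 94) - 2097)) - 2*(q(-4, -7) - 51) = (4992 + sqrt(120 - 2097)) - 2*((-7 - 2*(-4)) - 51) = (4992 + sqrt(-1977)) - 2*((-7 + 8) - 51) = (4992 + I*sqrt(1977)) - 2*(1 - 51) = (4992 + I*sqrt(1977)) - 2*(-50) = (4992 + I*sqrt(1977)) + 100 = 5092 + I*sqrt(1977)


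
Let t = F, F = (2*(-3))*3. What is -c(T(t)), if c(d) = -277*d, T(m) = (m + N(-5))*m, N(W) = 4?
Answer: 69804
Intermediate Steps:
F = -18 (F = -6*3 = -18)
t = -18
T(m) = m*(4 + m) (T(m) = (m + 4)*m = (4 + m)*m = m*(4 + m))
-c(T(t)) = -(-277)*(-18*(4 - 18)) = -(-277)*(-18*(-14)) = -(-277)*252 = -1*(-69804) = 69804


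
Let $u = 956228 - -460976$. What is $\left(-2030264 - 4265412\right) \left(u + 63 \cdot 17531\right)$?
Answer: $-15875535455132$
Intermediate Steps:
$u = 1417204$ ($u = 956228 + 460976 = 1417204$)
$\left(-2030264 - 4265412\right) \left(u + 63 \cdot 17531\right) = \left(-2030264 - 4265412\right) \left(1417204 + 63 \cdot 17531\right) = - 6295676 \left(1417204 + 1104453\right) = \left(-6295676\right) 2521657 = -15875535455132$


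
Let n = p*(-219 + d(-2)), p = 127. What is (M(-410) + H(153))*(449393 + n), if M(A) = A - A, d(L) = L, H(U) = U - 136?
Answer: 7162542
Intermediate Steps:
H(U) = -136 + U
M(A) = 0
n = -28067 (n = 127*(-219 - 2) = 127*(-221) = -28067)
(M(-410) + H(153))*(449393 + n) = (0 + (-136 + 153))*(449393 - 28067) = (0 + 17)*421326 = 17*421326 = 7162542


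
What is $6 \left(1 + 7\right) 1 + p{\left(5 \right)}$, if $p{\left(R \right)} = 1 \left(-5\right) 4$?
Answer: $28$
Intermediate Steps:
$p{\left(R \right)} = -20$ ($p{\left(R \right)} = \left(-5\right) 4 = -20$)
$6 \left(1 + 7\right) 1 + p{\left(5 \right)} = 6 \left(1 + 7\right) 1 - 20 = 6 \cdot 8 \cdot 1 - 20 = 6 \cdot 8 - 20 = 48 - 20 = 28$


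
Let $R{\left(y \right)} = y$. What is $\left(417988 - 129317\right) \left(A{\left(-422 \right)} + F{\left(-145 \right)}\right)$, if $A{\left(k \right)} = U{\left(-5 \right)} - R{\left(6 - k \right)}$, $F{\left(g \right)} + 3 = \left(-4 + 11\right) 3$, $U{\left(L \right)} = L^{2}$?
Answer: $-111138335$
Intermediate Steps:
$F{\left(g \right)} = 18$ ($F{\left(g \right)} = -3 + \left(-4 + 11\right) 3 = -3 + 7 \cdot 3 = -3 + 21 = 18$)
$A{\left(k \right)} = 19 + k$ ($A{\left(k \right)} = \left(-5\right)^{2} - \left(6 - k\right) = 25 + \left(-6 + k\right) = 19 + k$)
$\left(417988 - 129317\right) \left(A{\left(-422 \right)} + F{\left(-145 \right)}\right) = \left(417988 - 129317\right) \left(\left(19 - 422\right) + 18\right) = 288671 \left(-403 + 18\right) = 288671 \left(-385\right) = -111138335$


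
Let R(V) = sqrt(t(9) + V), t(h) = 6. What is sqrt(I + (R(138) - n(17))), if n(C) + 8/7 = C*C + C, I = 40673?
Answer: sqrt(1978627)/7 ≈ 200.95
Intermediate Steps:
R(V) = sqrt(6 + V)
n(C) = -8/7 + C + C**2 (n(C) = -8/7 + (C*C + C) = -8/7 + (C**2 + C) = -8/7 + (C + C**2) = -8/7 + C + C**2)
sqrt(I + (R(138) - n(17))) = sqrt(40673 + (sqrt(6 + 138) - (-8/7 + 17 + 17**2))) = sqrt(40673 + (sqrt(144) - (-8/7 + 17 + 289))) = sqrt(40673 + (12 - 1*2134/7)) = sqrt(40673 + (12 - 2134/7)) = sqrt(40673 - 2050/7) = sqrt(282661/7) = sqrt(1978627)/7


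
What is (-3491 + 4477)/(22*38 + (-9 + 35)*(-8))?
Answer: 493/314 ≈ 1.5701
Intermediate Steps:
(-3491 + 4477)/(22*38 + (-9 + 35)*(-8)) = 986/(836 + 26*(-8)) = 986/(836 - 208) = 986/628 = 986*(1/628) = 493/314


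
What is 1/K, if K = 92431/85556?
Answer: 85556/92431 ≈ 0.92562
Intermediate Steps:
K = 92431/85556 (K = 92431*(1/85556) = 92431/85556 ≈ 1.0804)
1/K = 1/(92431/85556) = 85556/92431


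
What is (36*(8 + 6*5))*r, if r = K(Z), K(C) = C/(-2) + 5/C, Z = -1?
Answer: -6156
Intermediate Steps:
K(C) = 5/C - C/2 (K(C) = C*(-½) + 5/C = -C/2 + 5/C = 5/C - C/2)
r = -9/2 (r = 5/(-1) - ½*(-1) = 5*(-1) + ½ = -5 + ½ = -9/2 ≈ -4.5000)
(36*(8 + 6*5))*r = (36*(8 + 6*5))*(-9/2) = (36*(8 + 30))*(-9/2) = (36*38)*(-9/2) = 1368*(-9/2) = -6156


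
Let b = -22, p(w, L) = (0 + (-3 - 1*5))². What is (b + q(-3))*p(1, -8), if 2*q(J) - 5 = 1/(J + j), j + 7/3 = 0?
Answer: -1254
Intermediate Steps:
j = -7/3 (j = -7/3 + 0 = -7/3 ≈ -2.3333)
q(J) = 5/2 + 1/(2*(-7/3 + J)) (q(J) = 5/2 + 1/(2*(J - 7/3)) = 5/2 + 1/(2*(-7/3 + J)))
p(w, L) = 64 (p(w, L) = (0 + (-3 - 5))² = (0 - 8)² = (-8)² = 64)
(b + q(-3))*p(1, -8) = (-22 + (-32 + 15*(-3))/(2*(-7 + 3*(-3))))*64 = (-22 + (-32 - 45)/(2*(-7 - 9)))*64 = (-22 + (½)*(-77)/(-16))*64 = (-22 + (½)*(-1/16)*(-77))*64 = (-22 + 77/32)*64 = -627/32*64 = -1254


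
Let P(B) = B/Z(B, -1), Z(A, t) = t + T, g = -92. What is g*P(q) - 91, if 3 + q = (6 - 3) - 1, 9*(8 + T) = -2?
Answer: -8381/83 ≈ -100.98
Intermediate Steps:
T = -74/9 (T = -8 + (⅑)*(-2) = -8 - 2/9 = -74/9 ≈ -8.2222)
Z(A, t) = -74/9 + t (Z(A, t) = t - 74/9 = -74/9 + t)
q = -1 (q = -3 + ((6 - 3) - 1) = -3 + (3 - 1) = -3 + 2 = -1)
P(B) = -9*B/83 (P(B) = B/(-74/9 - 1) = B/(-83/9) = B*(-9/83) = -9*B/83)
g*P(q) - 91 = -(-828)*(-1)/83 - 91 = -92*9/83 - 91 = -828/83 - 91 = -8381/83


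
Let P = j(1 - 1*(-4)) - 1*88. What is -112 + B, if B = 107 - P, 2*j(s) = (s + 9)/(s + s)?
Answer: 823/10 ≈ 82.300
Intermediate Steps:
j(s) = (9 + s)/(4*s) (j(s) = ((s + 9)/(s + s))/2 = ((9 + s)/((2*s)))/2 = ((9 + s)*(1/(2*s)))/2 = ((9 + s)/(2*s))/2 = (9 + s)/(4*s))
P = -873/10 (P = (9 + (1 - 1*(-4)))/(4*(1 - 1*(-4))) - 1*88 = (9 + (1 + 4))/(4*(1 + 4)) - 88 = (1/4)*(9 + 5)/5 - 88 = (1/4)*(1/5)*14 - 88 = 7/10 - 88 = -873/10 ≈ -87.300)
B = 1943/10 (B = 107 - 1*(-873/10) = 107 + 873/10 = 1943/10 ≈ 194.30)
-112 + B = -112 + 1943/10 = 823/10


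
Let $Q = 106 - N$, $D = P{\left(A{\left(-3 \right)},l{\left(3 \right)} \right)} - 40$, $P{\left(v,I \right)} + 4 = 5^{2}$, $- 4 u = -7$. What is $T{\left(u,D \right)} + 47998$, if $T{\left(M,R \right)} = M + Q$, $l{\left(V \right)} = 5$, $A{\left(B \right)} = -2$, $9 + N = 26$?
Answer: $\frac{192355}{4} \approx 48089.0$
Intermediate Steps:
$N = 17$ ($N = -9 + 26 = 17$)
$u = \frac{7}{4}$ ($u = \left(- \frac{1}{4}\right) \left(-7\right) = \frac{7}{4} \approx 1.75$)
$P{\left(v,I \right)} = 21$ ($P{\left(v,I \right)} = -4 + 5^{2} = -4 + 25 = 21$)
$D = -19$ ($D = 21 - 40 = -19$)
$Q = 89$ ($Q = 106 - 17 = 89$)
$T{\left(M,R \right)} = 89 + M$ ($T{\left(M,R \right)} = M + 89 = 89 + M$)
$T{\left(u,D \right)} + 47998 = \left(89 + \frac{7}{4}\right) + 47998 = \frac{363}{4} + 47998 = \frac{192355}{4}$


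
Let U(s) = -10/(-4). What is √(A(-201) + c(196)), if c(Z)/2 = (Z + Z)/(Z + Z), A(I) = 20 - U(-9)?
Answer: √78/2 ≈ 4.4159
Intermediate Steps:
U(s) = 5/2 (U(s) = -10*(-¼) = 5/2)
A(I) = 35/2 (A(I) = 20 - 1*5/2 = 20 - 5/2 = 35/2)
c(Z) = 2 (c(Z) = 2*((Z + Z)/(Z + Z)) = 2*((2*Z)/((2*Z))) = 2*((2*Z)*(1/(2*Z))) = 2*1 = 2)
√(A(-201) + c(196)) = √(35/2 + 2) = √(39/2) = √78/2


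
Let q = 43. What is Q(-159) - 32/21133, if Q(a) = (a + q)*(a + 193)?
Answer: -83348584/21133 ≈ -3944.0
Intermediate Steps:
Q(a) = (43 + a)*(193 + a) (Q(a) = (a + 43)*(a + 193) = (43 + a)*(193 + a))
Q(-159) - 32/21133 = (8299 + (-159)² + 236*(-159)) - 32/21133 = (8299 + 25281 - 37524) - 32*1/21133 = -3944 - 32/21133 = -83348584/21133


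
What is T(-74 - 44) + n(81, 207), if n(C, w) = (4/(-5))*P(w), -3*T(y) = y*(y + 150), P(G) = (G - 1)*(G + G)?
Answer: -1004528/15 ≈ -66969.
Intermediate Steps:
P(G) = 2*G*(-1 + G) (P(G) = (-1 + G)*(2*G) = 2*G*(-1 + G))
T(y) = -y*(150 + y)/3 (T(y) = -y*(y + 150)/3 = -y*(150 + y)/3)
n(C, w) = -8*w*(-1 + w)/5 (n(C, w) = (4/(-5))*(2*w*(-1 + w)) = (4*(-⅕))*(2*w*(-1 + w)) = -8*w*(-1 + w)/5)
T(-74 - 44) + n(81, 207) = -(-74 - 44)*(150 + (-74 - 44))/3 + (8/5)*207*(1 - 1*207) = -⅓*(-118)*(150 - 118) + (8/5)*207*(1 - 207) = -⅓*(-118)*32 + (8/5)*207*(-206) = 3776/3 - 341136/5 = -1004528/15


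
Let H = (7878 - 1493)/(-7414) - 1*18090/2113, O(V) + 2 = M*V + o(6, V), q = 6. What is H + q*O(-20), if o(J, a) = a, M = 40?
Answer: -77411247589/15665782 ≈ -4941.4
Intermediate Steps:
O(V) = -2 + 41*V (O(V) = -2 + (40*V + V) = -2 + 41*V)
H = -147610765/15665782 (H = 6385*(-1/7414) - 18090*1/2113 = -6385/7414 - 18090/2113 = -147610765/15665782 ≈ -9.4225)
H + q*O(-20) = -147610765/15665782 + 6*(-2 + 41*(-20)) = -147610765/15665782 + 6*(-2 - 820) = -147610765/15665782 + 6*(-822) = -147610765/15665782 - 4932 = -77411247589/15665782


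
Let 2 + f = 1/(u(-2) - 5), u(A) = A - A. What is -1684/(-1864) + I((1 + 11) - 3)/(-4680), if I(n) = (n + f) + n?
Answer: 4907293/5452200 ≈ 0.90006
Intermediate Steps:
u(A) = 0
f = -11/5 (f = -2 + 1/(0 - 5) = -2 + 1/(-5) = -2 - ⅕ = -11/5 ≈ -2.2000)
I(n) = -11/5 + 2*n (I(n) = (n - 11/5) + n = (-11/5 + n) + n = -11/5 + 2*n)
-1684/(-1864) + I((1 + 11) - 3)/(-4680) = -1684/(-1864) + (-11/5 + 2*((1 + 11) - 3))/(-4680) = -1684*(-1/1864) + (-11/5 + 2*(12 - 3))*(-1/4680) = 421/466 + (-11/5 + 2*9)*(-1/4680) = 421/466 + (-11/5 + 18)*(-1/4680) = 421/466 + (79/5)*(-1/4680) = 421/466 - 79/23400 = 4907293/5452200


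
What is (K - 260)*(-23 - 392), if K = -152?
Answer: 170980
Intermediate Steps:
(K - 260)*(-23 - 392) = (-152 - 260)*(-23 - 392) = -412*(-415) = 170980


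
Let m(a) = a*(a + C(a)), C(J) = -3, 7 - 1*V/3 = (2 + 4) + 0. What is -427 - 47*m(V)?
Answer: -427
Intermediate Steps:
V = 3 (V = 21 - 3*((2 + 4) + 0) = 21 - 3*(6 + 0) = 21 - 3*6 = 21 - 18 = 3)
m(a) = a*(-3 + a) (m(a) = a*(a - 3) = a*(-3 + a))
-427 - 47*m(V) = -427 - 141*(-3 + 3) = -427 - 141*0 = -427 - 47*0 = -427 + 0 = -427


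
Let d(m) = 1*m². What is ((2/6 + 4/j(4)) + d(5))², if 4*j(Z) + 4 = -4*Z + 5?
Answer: 132496/225 ≈ 588.87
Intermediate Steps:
j(Z) = ¼ - Z (j(Z) = -1 + (-4*Z + 5)/4 = -1 + (5 - 4*Z)/4 = -1 + (5/4 - Z) = ¼ - Z)
d(m) = m²
((2/6 + 4/j(4)) + d(5))² = ((2/6 + 4/(¼ - 1*4)) + 5²)² = ((2*(⅙) + 4/(¼ - 4)) + 25)² = ((⅓ + 4/(-15/4)) + 25)² = ((⅓ + 4*(-4/15)) + 25)² = ((⅓ - 16/15) + 25)² = (-11/15 + 25)² = (364/15)² = 132496/225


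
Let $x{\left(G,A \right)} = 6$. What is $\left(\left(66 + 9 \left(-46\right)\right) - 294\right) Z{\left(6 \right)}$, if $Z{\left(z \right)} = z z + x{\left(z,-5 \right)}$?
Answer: $-26964$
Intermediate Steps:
$Z{\left(z \right)} = 6 + z^{2}$ ($Z{\left(z \right)} = z z + 6 = z^{2} + 6 = 6 + z^{2}$)
$\left(\left(66 + 9 \left(-46\right)\right) - 294\right) Z{\left(6 \right)} = \left(\left(66 + 9 \left(-46\right)\right) - 294\right) \left(6 + 6^{2}\right) = \left(\left(66 - 414\right) - 294\right) \left(6 + 36\right) = \left(-348 - 294\right) 42 = \left(-642\right) 42 = -26964$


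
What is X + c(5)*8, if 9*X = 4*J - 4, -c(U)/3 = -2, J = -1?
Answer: 424/9 ≈ 47.111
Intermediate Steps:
c(U) = 6 (c(U) = -3*(-2) = 6)
X = -8/9 (X = (4*(-1) - 4)/9 = (-4 - 4)/9 = (⅑)*(-8) = -8/9 ≈ -0.88889)
X + c(5)*8 = -8/9 + 6*8 = -8/9 + 48 = 424/9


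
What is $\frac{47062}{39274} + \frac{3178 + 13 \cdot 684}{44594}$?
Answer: $\frac{643180002}{437846189} \approx 1.469$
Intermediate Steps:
$\frac{47062}{39274} + \frac{3178 + 13 \cdot 684}{44594} = 47062 \cdot \frac{1}{39274} + \left(3178 + 8892\right) \frac{1}{44594} = \frac{23531}{19637} + 12070 \cdot \frac{1}{44594} = \frac{23531}{19637} + \frac{6035}{22297} = \frac{643180002}{437846189}$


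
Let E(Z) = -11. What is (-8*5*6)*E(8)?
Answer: 2640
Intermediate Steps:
(-8*5*6)*E(8) = (-8*5*6)*(-11) = -40*6*(-11) = -240*(-11) = 2640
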